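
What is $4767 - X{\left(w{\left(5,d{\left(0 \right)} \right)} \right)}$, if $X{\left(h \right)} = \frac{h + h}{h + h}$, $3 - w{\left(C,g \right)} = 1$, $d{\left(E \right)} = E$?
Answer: $4766$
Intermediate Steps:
$w{\left(C,g \right)} = 2$ ($w{\left(C,g \right)} = 3 - 1 = 2$)
$X{\left(h \right)} = 1$ ($X{\left(h \right)} = \frac{2 h}{2 h} = 2 h \frac{1}{2 h} = 1$)
$4767 - X{\left(w{\left(5,d{\left(0 \right)} \right)} \right)} = 4767 - 1 = 4766$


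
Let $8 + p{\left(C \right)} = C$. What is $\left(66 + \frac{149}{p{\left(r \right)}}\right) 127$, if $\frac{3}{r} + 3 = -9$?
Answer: $\frac{200914}{33} \approx 6088.3$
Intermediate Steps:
$r = - \frac{1}{4}$ ($r = \frac{3}{-3 - 9} = \frac{3}{-12} = 3 \left(- \frac{1}{12}\right) = - \frac{1}{4} \approx -0.25$)
$p{\left(C \right)} = -8 + C$
$\left(66 + \frac{149}{p{\left(r \right)}}\right) 127 = \left(66 + \frac{149}{-8 - \frac{1}{4}}\right) 127 = \left(66 + \frac{149}{- \frac{33}{4}}\right) 127 = \left(66 + 149 \left(- \frac{4}{33}\right)\right) 127 = \left(66 - \frac{596}{33}\right) 127 = \frac{1582}{33} \cdot 127 = \frac{200914}{33}$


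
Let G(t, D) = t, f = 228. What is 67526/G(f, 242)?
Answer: 1777/6 ≈ 296.17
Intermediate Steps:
67526/G(f, 242) = 67526/228 = 67526*(1/228) = 1777/6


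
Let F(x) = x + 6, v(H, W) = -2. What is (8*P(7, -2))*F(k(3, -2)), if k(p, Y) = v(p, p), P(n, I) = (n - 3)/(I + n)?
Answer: 128/5 ≈ 25.600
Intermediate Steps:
P(n, I) = (-3 + n)/(I + n)
k(p, Y) = -2
F(x) = 6 + x
(8*P(7, -2))*F(k(3, -2)) = (8*((-3 + 7)/(-2 + 7)))*(6 - 2) = (8*(4/5))*4 = (32/5)*4 = 128/5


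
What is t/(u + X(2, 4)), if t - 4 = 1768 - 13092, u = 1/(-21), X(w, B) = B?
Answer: -237720/83 ≈ -2864.1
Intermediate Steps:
u = -1/21 ≈ -0.047619
t = -11320 (t = 4 + (1768 - 13092) = 4 - 11324 = -11320)
t/(u + X(2, 4)) = -11320/(-1/21 + 4) = -11320/(83/21) = (21/83)*(-11320) = -237720/83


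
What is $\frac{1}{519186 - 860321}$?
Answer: $- \frac{1}{341135} \approx -2.9314 \cdot 10^{-6}$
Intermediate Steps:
$\frac{1}{519186 - 860321} = \frac{1}{-341135} = - \frac{1}{341135}$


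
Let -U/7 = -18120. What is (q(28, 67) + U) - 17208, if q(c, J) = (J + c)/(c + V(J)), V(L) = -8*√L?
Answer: 96036967/876 - 95*√67/438 ≈ 1.0963e+5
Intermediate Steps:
U = 126840 (U = -7*(-18120) = 126840)
q(c, J) = (J + c)/(c - 8*√J)
(q(28, 67) + U) - 17208 = ((67 + 28)/(28 - 8*√67) + 126840) - 17208 = (95/(28 - 8*√67) + 126840) - 17208 = (126840 + 95/(28 - 8*√67)) - 17208 = 109632 + 95/(28 - 8*√67)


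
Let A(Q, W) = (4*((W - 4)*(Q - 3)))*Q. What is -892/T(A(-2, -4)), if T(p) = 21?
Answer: -892/21 ≈ -42.476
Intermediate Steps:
A(Q, W) = 4*Q*(-4 + W)*(-3 + Q) (A(Q, W) = (4*((-4 + W)*(-3 + Q)))*Q = (4*(-4 + W)*(-3 + Q))*Q = 4*Q*(-4 + W)*(-3 + Q))
-892/T(A(-2, -4)) = -892/21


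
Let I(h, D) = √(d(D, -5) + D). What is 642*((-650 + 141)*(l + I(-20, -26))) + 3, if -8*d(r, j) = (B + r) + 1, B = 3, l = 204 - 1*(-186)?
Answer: -127443417 - 163389*I*√93 ≈ -1.2744e+8 - 1.5757e+6*I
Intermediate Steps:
l = 390 (l = 204 + 186 = 390)
d(r, j) = -½ - r/8 (d(r, j) = -((3 + r) + 1)/8 = -(4 + r)/8 = -½ - r/8)
I(h, D) = √(-½ + 7*D/8) (I(h, D) = √((-½ - D/8) + D) = √(-½ + 7*D/8))
642*((-650 + 141)*(l + I(-20, -26))) + 3 = 642*((-650 + 141)*(390 + √(-8 + 14*(-26))/4)) + 3 = 642*(-509*(390 + √(-8 - 364)/4)) + 3 = 642*(-509*(390 + √(-372)/4)) + 3 = 642*(-509*(390 + (2*I*√93)/4)) + 3 = 642*(-509*(390 + I*√93/2)) + 3 = 642*(-198510 - 509*I*√93/2) + 3 = (-127443420 - 163389*I*√93) + 3 = -127443417 - 163389*I*√93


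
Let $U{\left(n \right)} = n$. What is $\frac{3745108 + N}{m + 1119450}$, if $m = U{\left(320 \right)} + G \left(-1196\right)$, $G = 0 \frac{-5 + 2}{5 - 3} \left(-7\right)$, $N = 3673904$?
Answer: $\frac{3709506}{559885} \approx 6.6255$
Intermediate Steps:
$G = 0$ ($G = 0 \left(- \frac{3}{2}\right) \left(-7\right) = 0 \left(-7\right) = 0$)
$m = 320$ ($m = 320 + 0 \left(-1196\right) = 320 + 0 = 320$)
$\frac{3745108 + N}{m + 1119450} = \frac{3745108 + 3673904}{320 + 1119450} = \frac{7419012}{1119770} = 7419012 \cdot \frac{1}{1119770} = \frac{3709506}{559885}$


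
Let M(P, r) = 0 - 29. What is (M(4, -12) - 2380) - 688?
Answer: -3097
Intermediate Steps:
M(P, r) = -29
(M(4, -12) - 2380) - 688 = (-29 - 2380) - 688 = -2409 - 688 = -3097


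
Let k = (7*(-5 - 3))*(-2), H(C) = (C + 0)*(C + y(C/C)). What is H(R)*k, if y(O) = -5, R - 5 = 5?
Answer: 5600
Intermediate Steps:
R = 10 (R = 5 + 5 = 10)
H(C) = C*(-5 + C) (H(C) = (C + 0)*(C - 5) = C*(-5 + C))
k = 112 (k = (7*(-8))*(-2) = -56*(-2) = 112)
H(R)*k = (10*(-5 + 10))*112 = (10*5)*112 = 50*112 = 5600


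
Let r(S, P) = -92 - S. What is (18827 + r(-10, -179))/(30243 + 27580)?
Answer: 18745/57823 ≈ 0.32418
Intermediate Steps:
(18827 + r(-10, -179))/(30243 + 27580) = (18827 + (-92 - 1*(-10)))/(30243 + 27580) = (18827 + (-92 + 10))/57823 = (18827 - 82)*(1/57823) = 18745*(1/57823) = 18745/57823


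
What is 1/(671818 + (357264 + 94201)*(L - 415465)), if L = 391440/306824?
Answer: -5479/1027677721575603 ≈ -5.3314e-12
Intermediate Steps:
L = 6990/5479 (L = 391440*(1/306824) = 6990/5479 ≈ 1.2758)
1/(671818 + (357264 + 94201)*(L - 415465)) = 1/(671818 + (357264 + 94201)*(6990/5479 - 415465)) = 1/(671818 + 451465*(-2276325745/5479)) = 1/(671818 - 1027681402466425/5479) = 1/(-1027677721575603/5479) = -5479/1027677721575603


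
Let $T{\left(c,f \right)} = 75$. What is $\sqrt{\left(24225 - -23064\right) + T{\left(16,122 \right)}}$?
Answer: $2 \sqrt{11841} \approx 217.63$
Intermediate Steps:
$\sqrt{\left(24225 - -23064\right) + T{\left(16,122 \right)}} = \sqrt{\left(24225 - -23064\right) + 75} = \sqrt{\left(24225 + 23064\right) + 75} = \sqrt{47289 + 75} = \sqrt{47364} = 2 \sqrt{11841}$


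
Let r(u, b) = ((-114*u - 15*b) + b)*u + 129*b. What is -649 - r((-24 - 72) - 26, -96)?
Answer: 1872479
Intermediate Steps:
r(u, b) = 129*b + u*(-114*u - 14*b) (r(u, b) = (-114*u - 14*b)*u + 129*b = u*(-114*u - 14*b) + 129*b = 129*b + u*(-114*u - 14*b))
-649 - r((-24 - 72) - 26, -96) = -649 - (-114*((-24 - 72) - 26)**2 + 129*(-96) - 14*(-96)*((-24 - 72) - 26)) = -649 - (-114*(-96 - 26)**2 - 12384 - 14*(-96)*(-96 - 26)) = -649 - (-114*(-122)**2 - 12384 - 14*(-96)*(-122)) = -649 - (-114*14884 - 12384 - 163968) = -649 - (-1696776 - 12384 - 163968) = -649 - 1*(-1873128) = -649 + 1873128 = 1872479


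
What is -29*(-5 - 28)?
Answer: 957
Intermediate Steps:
-29*(-5 - 28) = -29*(-33) = 957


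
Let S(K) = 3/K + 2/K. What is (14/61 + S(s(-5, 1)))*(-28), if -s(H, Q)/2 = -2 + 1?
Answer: -4662/61 ≈ -76.426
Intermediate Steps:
s(H, Q) = 2 (s(H, Q) = -2*(-2 + 1) = -2*(-1) = 2)
S(K) = 5/K
(14/61 + S(s(-5, 1)))*(-28) = (14/61 + 5/2)*(-28) = (333/122)*(-28) = -4662/61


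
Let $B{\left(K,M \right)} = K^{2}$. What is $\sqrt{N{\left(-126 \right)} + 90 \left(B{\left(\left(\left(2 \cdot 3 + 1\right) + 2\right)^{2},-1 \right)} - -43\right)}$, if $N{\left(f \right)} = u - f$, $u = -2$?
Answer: $2 \sqrt{148621} \approx 771.03$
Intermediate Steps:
$N{\left(f \right)} = -2 - f$
$\sqrt{N{\left(-126 \right)} + 90 \left(B{\left(\left(\left(2 \cdot 3 + 1\right) + 2\right)^{2},-1 \right)} - -43\right)} = \sqrt{\left(-2 - -126\right) + 90 \left(\left(\left(\left(2 \cdot 3 + 1\right) + 2\right)^{2}\right)^{2} - -43\right)} = \sqrt{\left(-2 + 126\right) + 90 \left(\left(\left(\left(6 + 1\right) + 2\right)^{2}\right)^{2} + 43\right)} = \sqrt{124 + 90 \left(\left(\left(7 + 2\right)^{2}\right)^{2} + 43\right)} = \sqrt{124 + 90 \left(\left(9^{2}\right)^{2} + 43\right)} = \sqrt{124 + 90 \left(81^{2} + 43\right)} = \sqrt{124 + 90 \left(6561 + 43\right)} = \sqrt{124 + 90 \cdot 6604} = \sqrt{124 + 594360} = \sqrt{594484} = 2 \sqrt{148621}$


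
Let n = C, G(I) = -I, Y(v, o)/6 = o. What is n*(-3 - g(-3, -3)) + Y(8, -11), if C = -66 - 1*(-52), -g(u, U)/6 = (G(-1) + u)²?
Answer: -360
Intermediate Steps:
Y(v, o) = 6*o
g(u, U) = -6*(1 + u)² (g(u, U) = -6*(-1*(-1) + u)² = -6*(1 + u)²)
C = -14 (C = -66 + 52 = -14)
n = -14
n*(-3 - g(-3, -3)) + Y(8, -11) = -14*(-3 - (-6)*(1 - 3)²) + 6*(-11) = -14*(-3 - (-6)*(-2)²) - 66 = -14*(-3 - (-6)*4) - 66 = -14*(-3 - 1*(-24)) - 66 = -14*(-3 + 24) - 66 = -14*21 - 66 = -294 - 66 = -360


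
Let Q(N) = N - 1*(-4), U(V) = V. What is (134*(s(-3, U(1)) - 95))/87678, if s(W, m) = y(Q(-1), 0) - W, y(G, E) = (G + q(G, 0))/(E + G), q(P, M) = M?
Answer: -6097/43839 ≈ -0.13908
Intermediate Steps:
Q(N) = 4 + N (Q(N) = N + 4 = 4 + N)
y(G, E) = G/(E + G) (y(G, E) = (G + 0)/(E + G) = G/(E + G))
s(W, m) = 1 - W (s(W, m) = (4 - 1)/(0 + (4 - 1)) - W = 3/(0 + 3) - W = 3/3 - W = 3*(⅓) - W = 1 - W)
(134*(s(-3, U(1)) - 95))/87678 = (134*((1 - 1*(-3)) - 95))/87678 = (134*((1 + 3) - 95))*(1/87678) = (134*(4 - 95))*(1/87678) = (134*(-91))*(1/87678) = -12194*1/87678 = -6097/43839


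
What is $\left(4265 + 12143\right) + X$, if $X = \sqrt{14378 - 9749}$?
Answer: $16408 + \sqrt{4629} \approx 16476.0$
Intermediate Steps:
$X = \sqrt{4629} \approx 68.037$
$\left(4265 + 12143\right) + X = \left(4265 + 12143\right) + \sqrt{4629} = 16408 + \sqrt{4629}$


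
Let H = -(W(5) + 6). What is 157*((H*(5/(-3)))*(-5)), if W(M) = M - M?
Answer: -7850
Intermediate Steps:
W(M) = 0
H = -6 (H = -(0 + 6) = -1*6 = -6)
157*((H*(5/(-3)))*(-5)) = 157*(-30/(-3)*(-5)) = 157*(-30*(-1)/3*(-5)) = 157*(-6*(-5/3)*(-5)) = 157*(10*(-5)) = 157*(-50) = -7850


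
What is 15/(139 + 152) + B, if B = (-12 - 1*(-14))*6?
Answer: 1169/97 ≈ 12.052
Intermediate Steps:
B = 12 (B = (-12 + 14)*6 = 2*6 = 12)
15/(139 + 152) + B = 15/(139 + 152) + 12 = 15/291 + 12 = 15*(1/291) + 12 = 5/97 + 12 = 1169/97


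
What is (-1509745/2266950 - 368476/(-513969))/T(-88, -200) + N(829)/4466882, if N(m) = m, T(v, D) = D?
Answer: -2697757030057/39029260869186000 ≈ -6.9121e-5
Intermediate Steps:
(-1509745/2266950 - 368476/(-513969))/T(-88, -200) + N(829)/4466882 = (-1509745/2266950 - 368476/(-513969))/(-200) + 829/4466882 = (-1509745*1/2266950 - 368476*(-1/513969))*(-1/200) + 829*(1/4466882) = (-301949/453390 + 368476/513969)*(-1/200) + 829/4466882 = (31157239/611623110)*(-1/200) + 829/4466882 = -31157239/122324622000 + 829/4466882 = -2697757030057/39029260869186000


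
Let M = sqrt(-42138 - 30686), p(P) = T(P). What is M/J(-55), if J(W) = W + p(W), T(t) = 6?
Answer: -2*I*sqrt(18206)/49 ≈ -5.5073*I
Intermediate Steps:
p(P) = 6
J(W) = 6 + W (J(W) = W + 6 = 6 + W)
M = 2*I*sqrt(18206) (M = sqrt(-72824) = 2*I*sqrt(18206) ≈ 269.86*I)
M/J(-55) = (2*I*sqrt(18206))/(6 - 55) = (2*I*sqrt(18206))/(-49) = (2*I*sqrt(18206))*(-1/49) = -2*I*sqrt(18206)/49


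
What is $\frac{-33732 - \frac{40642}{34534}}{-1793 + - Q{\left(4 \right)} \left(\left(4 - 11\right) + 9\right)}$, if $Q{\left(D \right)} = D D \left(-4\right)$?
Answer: $\frac{116494153}{5749911} \approx 20.26$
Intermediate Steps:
$Q{\left(D \right)} = - 4 D^{2}$ ($Q{\left(D \right)} = D^{2} \left(-4\right) = - 4 D^{2}$)
$\frac{-33732 - \frac{40642}{34534}}{-1793 + - Q{\left(4 \right)} \left(\left(4 - 11\right) + 9\right)} = \frac{-33732 - \frac{40642}{34534}}{-1793 + - \left(-4\right) 4^{2} \left(\left(4 - 11\right) + 9\right)} = \frac{-33732 - \frac{20321}{17267}}{-1793 + - \left(-4\right) 16 \left(-7 + 9\right)} = \frac{-33732 - \frac{20321}{17267}}{-1793 + \left(-1\right) \left(-64\right) 2} = - \frac{582470765}{17267 \left(-1793 + 64 \cdot 2\right)} = - \frac{582470765}{17267 \left(-1793 + 128\right)} = - \frac{582470765}{17267 \left(-1665\right)} = \left(- \frac{582470765}{17267}\right) \left(- \frac{1}{1665}\right) = \frac{116494153}{5749911}$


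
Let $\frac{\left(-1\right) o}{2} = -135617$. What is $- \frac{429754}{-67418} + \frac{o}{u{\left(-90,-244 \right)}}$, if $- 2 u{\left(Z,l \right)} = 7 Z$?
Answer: $\frac{708516397}{816795} \approx 867.43$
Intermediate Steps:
$u{\left(Z,l \right)} = - \frac{7 Z}{2}$
$o = 271234$ ($o = \left(-2\right) \left(-135617\right) = 271234$)
$- \frac{429754}{-67418} + \frac{o}{u{\left(-90,-244 \right)}} = - \frac{429754}{-67418} + \frac{271234}{\left(- \frac{7}{2}\right) \left(-90\right)} = \left(-429754\right) \left(- \frac{1}{67418}\right) + \frac{271234}{315} = \frac{16529}{2593} + 271234 \cdot \frac{1}{315} = \frac{16529}{2593} + \frac{271234}{315} = \frac{708516397}{816795}$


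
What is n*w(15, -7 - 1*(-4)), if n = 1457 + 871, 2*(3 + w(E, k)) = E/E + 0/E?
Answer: -5820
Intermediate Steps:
w(E, k) = -5/2 (w(E, k) = -3 + (E/E + 0/E)/2 = -3 + (1 + 0)/2 = -3 + (½)*1 = -3 + ½ = -5/2)
n = 2328
n*w(15, -7 - 1*(-4)) = 2328*(-5/2) = -5820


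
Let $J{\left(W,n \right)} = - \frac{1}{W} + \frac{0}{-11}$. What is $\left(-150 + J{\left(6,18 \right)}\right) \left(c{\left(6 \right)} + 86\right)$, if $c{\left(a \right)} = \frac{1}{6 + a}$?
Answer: $- \frac{930733}{72} \approx -12927.0$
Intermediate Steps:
$J{\left(W,n \right)} = - \frac{1}{W}$ ($J{\left(W,n \right)} = - \frac{1}{W} + 0 \left(- \frac{1}{11}\right) = - \frac{1}{W} + 0 = - \frac{1}{W}$)
$\left(-150 + J{\left(6,18 \right)}\right) \left(c{\left(6 \right)} + 86\right) = \left(-150 - \frac{1}{6}\right) \left(\frac{1}{6 + 6} + 86\right) = \left(-150 - \frac{1}{6}\right) \left(\frac{1}{12} + 86\right) = \left(- \frac{901}{6}\right) \frac{1033}{12} = - \frac{930733}{72}$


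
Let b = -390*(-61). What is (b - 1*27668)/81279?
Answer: -3878/81279 ≈ -0.047712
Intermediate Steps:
b = 23790
(b - 1*27668)/81279 = (23790 - 1*27668)/81279 = (23790 - 27668)*(1/81279) = -3878*1/81279 = -3878/81279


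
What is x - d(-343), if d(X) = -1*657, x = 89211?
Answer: 89868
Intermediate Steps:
d(X) = -657
x - d(-343) = 89211 - 1*(-657) = 89211 + 657 = 89868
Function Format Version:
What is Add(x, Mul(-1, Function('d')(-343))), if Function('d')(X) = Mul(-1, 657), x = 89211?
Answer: 89868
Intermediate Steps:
Function('d')(X) = -657
Add(x, Mul(-1, Function('d')(-343))) = Add(89211, Mul(-1, -657)) = Add(89211, 657) = 89868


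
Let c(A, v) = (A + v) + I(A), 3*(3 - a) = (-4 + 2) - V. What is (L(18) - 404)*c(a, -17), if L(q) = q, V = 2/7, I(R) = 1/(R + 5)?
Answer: 9787223/1932 ≈ 5065.9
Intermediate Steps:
I(R) = 1/(5 + R)
V = 2/7 (V = 2*(1/7) = 2/7 ≈ 0.28571)
a = 79/21 (a = 3 - ((-4 + 2) - 1*2/7)/3 = 3 - (-2 - 2/7)/3 = 3 - 1/3*(-16/7) = 3 + 16/21 = 79/21 ≈ 3.7619)
c(A, v) = A + v + 1/(5 + A) (c(A, v) = (A + v) + 1/(5 + A) = A + v + 1/(5 + A))
(L(18) - 404)*c(a, -17) = (18 - 404)*((1 + (5 + 79/21)*(79/21 - 17))/(5 + 79/21)) = -386*(1 + (184/21)*(-278/21))/184/21 = -4053*(1 - 51152/441)/92 = -4053*(-50711)/(92*441) = -386*(-50711/3864) = 9787223/1932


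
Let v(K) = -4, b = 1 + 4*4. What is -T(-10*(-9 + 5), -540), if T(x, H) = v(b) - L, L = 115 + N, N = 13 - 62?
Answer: 70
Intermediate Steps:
b = 17 (b = 1 + 16 = 17)
N = -49
L = 66 (L = 115 - 49 = 66)
T(x, H) = -70 (T(x, H) = -4 - 1*66 = -4 - 66 = -70)
-T(-10*(-9 + 5), -540) = -1*(-70) = 70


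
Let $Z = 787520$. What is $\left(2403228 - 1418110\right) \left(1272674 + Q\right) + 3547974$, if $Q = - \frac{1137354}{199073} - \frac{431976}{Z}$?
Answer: $\frac{12284528414338238225941}{9798373060} \approx 1.2537 \cdot 10^{12}$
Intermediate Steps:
$Q = - \frac{122710472541}{19596746120}$ ($Q = - \frac{1137354}{199073} - \frac{431976}{787520} = \left(-1137354\right) \frac{1}{199073} - \frac{53997}{98440} = - \frac{1137354}{199073} - \frac{53997}{98440} = - \frac{122710472541}{19596746120} \approx -6.2618$)
$\left(2403228 - 1418110\right) \left(1272674 + Q\right) + 3547974 = \left(2403228 - 1418110\right) \left(1272674 - \frac{122710472541}{19596746120}\right) + 3547974 = 985118 \cdot \frac{24940146561052339}{19596746120} + 3547974 = \frac{12284493649965379045501}{9798373060} + 3547974 = \frac{12284528414338238225941}{9798373060}$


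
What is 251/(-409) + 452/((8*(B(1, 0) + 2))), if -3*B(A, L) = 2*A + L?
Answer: 136643/3272 ≈ 41.761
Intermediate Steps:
B(A, L) = -2*A/3 - L/3 (B(A, L) = -(2*A + L)/3 = -(L + 2*A)/3 = -2*A/3 - L/3)
251/(-409) + 452/((8*(B(1, 0) + 2))) = 251/(-409) + 452/((8*((-⅔*1 - ⅓*0) + 2))) = 251*(-1/409) + 452/((8*((-⅔ + 0) + 2))) = -251/409 + 452/((8*(-⅔ + 2))) = -251/409 + 452/((8*(4/3))) = -251/409 + 452/(32/3) = -251/409 + 452*(3/32) = -251/409 + 339/8 = 136643/3272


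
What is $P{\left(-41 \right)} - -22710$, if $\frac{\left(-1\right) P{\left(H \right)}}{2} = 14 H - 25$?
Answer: $23908$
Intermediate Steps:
$P{\left(H \right)} = 50 - 28 H$ ($P{\left(H \right)} = - 2 \left(14 H - 25\right) = - 2 \left(-25 + 14 H\right) = 50 - 28 H$)
$P{\left(-41 \right)} - -22710 = \left(50 - -1148\right) - -22710 = \left(50 + 1148\right) + 22710 = 1198 + 22710 = 23908$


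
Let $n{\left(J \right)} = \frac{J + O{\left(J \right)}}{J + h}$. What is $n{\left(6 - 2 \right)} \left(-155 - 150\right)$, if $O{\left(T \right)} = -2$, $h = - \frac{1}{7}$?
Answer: $- \frac{4270}{27} \approx -158.15$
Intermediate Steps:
$h = - \frac{1}{7}$ ($h = \left(-1\right) \frac{1}{7} = - \frac{1}{7} \approx -0.14286$)
$n{\left(J \right)} = \frac{-2 + J}{- \frac{1}{7} + J}$ ($n{\left(J \right)} = \frac{J - 2}{J - \frac{1}{7}} = \frac{-2 + J}{- \frac{1}{7} + J}$)
$n{\left(6 - 2 \right)} \left(-155 - 150\right) = \frac{7 \left(-2 + \left(6 - 2\right)\right)}{-1 + 7 \left(6 - 2\right)} \left(-155 - 150\right) = \frac{7 \left(-2 + \left(6 - 2\right)\right)}{-1 + 7 \left(6 - 2\right)} \left(-305\right) = \frac{7 \left(-2 + 4\right)}{-1 + 7 \cdot 4} \left(-305\right) = 7 \frac{1}{-1 + 28} \cdot 2 \left(-305\right) = 7 \cdot \frac{1}{27} \cdot 2 \left(-305\right) = \frac{14}{27} \left(-305\right) = - \frac{4270}{27}$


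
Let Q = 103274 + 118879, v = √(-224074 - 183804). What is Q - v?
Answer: 222153 - I*√407878 ≈ 2.2215e+5 - 638.65*I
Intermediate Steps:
v = I*√407878 (v = √(-407878) = I*√407878 ≈ 638.65*I)
Q = 222153
Q - v = 222153 - I*√407878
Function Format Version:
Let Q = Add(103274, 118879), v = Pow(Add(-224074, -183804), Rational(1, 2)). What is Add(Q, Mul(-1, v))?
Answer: Add(222153, Mul(-1, I, Pow(407878, Rational(1, 2)))) ≈ Add(2.2215e+5, Mul(-638.65, I))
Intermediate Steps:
v = Mul(I, Pow(407878, Rational(1, 2))) (v = Pow(-407878, Rational(1, 2)) = Mul(I, Pow(407878, Rational(1, 2))) ≈ Mul(638.65, I))
Q = 222153
Add(Q, Mul(-1, v)) = Add(222153, Mul(-1, Mul(I, Pow(407878, Rational(1, 2))))) = Add(222153, Mul(-1, I, Pow(407878, Rational(1, 2))))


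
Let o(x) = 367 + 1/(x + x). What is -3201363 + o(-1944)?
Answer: -12445472449/3888 ≈ -3.2010e+6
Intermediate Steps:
o(x) = 367 + 1/(2*x)
-3201363 + o(-1944) = -3201363 + (367 + (1/2)/(-1944)) = -3201363 + (367 + (1/2)*(-1/1944)) = -3201363 + (367 - 1/3888) = -3201363 + 1426895/3888 = -12445472449/3888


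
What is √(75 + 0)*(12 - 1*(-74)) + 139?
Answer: 139 + 430*√3 ≈ 883.78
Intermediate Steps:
√(75 + 0)*(12 - 1*(-74)) + 139 = √75*(12 + 74) + 139 = (5*√3)*86 + 139 = 430*√3 + 139 = 139 + 430*√3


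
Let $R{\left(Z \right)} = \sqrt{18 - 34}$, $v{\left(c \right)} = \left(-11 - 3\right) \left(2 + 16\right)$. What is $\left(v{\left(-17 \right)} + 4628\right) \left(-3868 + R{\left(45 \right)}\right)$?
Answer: $-16926368 + 17504 i \approx -1.6926 \cdot 10^{7} + 17504.0 i$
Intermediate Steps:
$v{\left(c \right)} = -252$ ($v{\left(c \right)} = \left(-14\right) 18 = -252$)
$R{\left(Z \right)} = 4 i$ ($R{\left(Z \right)} = \sqrt{-16} = 4 i$)
$\left(v{\left(-17 \right)} + 4628\right) \left(-3868 + R{\left(45 \right)}\right) = \left(-252 + 4628\right) \left(-3868 + 4 i\right) = 4376 \left(-3868 + 4 i\right) = -16926368 + 17504 i$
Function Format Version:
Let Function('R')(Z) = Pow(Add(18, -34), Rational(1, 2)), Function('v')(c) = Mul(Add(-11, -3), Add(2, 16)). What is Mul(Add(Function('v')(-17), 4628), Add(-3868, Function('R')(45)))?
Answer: Add(-16926368, Mul(17504, I)) ≈ Add(-1.6926e+7, Mul(17504., I))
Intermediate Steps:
Function('v')(c) = -252 (Function('v')(c) = Mul(-14, 18) = -252)
Function('R')(Z) = Mul(4, I) (Function('R')(Z) = Pow(-16, Rational(1, 2)) = Mul(4, I))
Mul(Add(Function('v')(-17), 4628), Add(-3868, Function('R')(45))) = Mul(Add(-252, 4628), Add(-3868, Mul(4, I))) = Mul(4376, Add(-3868, Mul(4, I))) = Add(-16926368, Mul(17504, I))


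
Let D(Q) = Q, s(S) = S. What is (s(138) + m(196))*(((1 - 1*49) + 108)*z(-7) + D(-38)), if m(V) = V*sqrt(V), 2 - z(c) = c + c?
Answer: 2657204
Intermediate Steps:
z(c) = 2 - 2*c (z(c) = 2 - (c + c) = 2 - 2*c)
m(V) = V**(3/2)
(s(138) + m(196))*(((1 - 1*49) + 108)*z(-7) + D(-38)) = (138 + 196**(3/2))*(((1 - 1*49) + 108)*(2 - 2*(-7)) - 38) = (138 + 2744)*(((1 - 49) + 108)*(2 + 14) - 38) = 2882*((-48 + 108)*16 - 38) = 2882*(60*16 - 38) = 2882*(960 - 38) = 2882*922 = 2657204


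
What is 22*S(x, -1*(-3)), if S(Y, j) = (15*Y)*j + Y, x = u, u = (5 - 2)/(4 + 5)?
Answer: 1012/3 ≈ 337.33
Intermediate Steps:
u = ⅓ (u = 3/9 = 3*(⅑) = ⅓ ≈ 0.33333)
x = ⅓ ≈ 0.33333
S(Y, j) = Y + 15*Y*j (S(Y, j) = 15*Y*j + Y = Y + 15*Y*j)
22*S(x, -1*(-3)) = 22*((1 + 15*(-1*(-3)))/3) = 22*((1 + 15*3)/3) = 22*((1 + 45)/3) = 22*((⅓)*46) = 22*(46/3) = 1012/3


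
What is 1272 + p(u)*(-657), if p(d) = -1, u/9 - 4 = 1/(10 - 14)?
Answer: 1929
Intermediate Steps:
u = 135/4 (u = 36 + 9/(10 - 14) = 36 + 9/(-4) = 36 + 9*(-1/4) = 36 - 9/4 = 135/4 ≈ 33.750)
1272 + p(u)*(-657) = 1272 - 1*(-657) = 1272 + 657 = 1929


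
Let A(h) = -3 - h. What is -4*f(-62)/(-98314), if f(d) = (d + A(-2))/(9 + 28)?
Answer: -126/1818809 ≈ -6.9276e-5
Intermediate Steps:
f(d) = -1/37 + d/37 (f(d) = (d + (-3 - 1*(-2)))/(9 + 28) = (d + (-3 + 2))/37 = (d - 1)*(1/37) = (-1 + d)*(1/37) = -1/37 + d/37)
-4*f(-62)/(-98314) = -4*(-1/37 + (1/37)*(-62))/(-98314) = -4*(-1/37 - 62/37)*(-1/98314) = -4*(-63/37)*(-1/98314) = (252/37)*(-1/98314) = -126/1818809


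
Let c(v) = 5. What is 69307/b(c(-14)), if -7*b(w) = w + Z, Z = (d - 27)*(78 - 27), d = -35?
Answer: 69307/451 ≈ 153.67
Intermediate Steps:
Z = -3162 (Z = (-35 - 27)*(78 - 27) = -62*51 = -3162)
b(w) = 3162/7 - w/7 (b(w) = -(w - 3162)/7 = -(-3162 + w)/7 = 3162/7 - w/7)
69307/b(c(-14)) = 69307/(3162/7 - 1/7*5) = 69307/(3162/7 - 5/7) = 69307/451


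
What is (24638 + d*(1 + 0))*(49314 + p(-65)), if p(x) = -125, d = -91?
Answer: 1207442383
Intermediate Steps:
(24638 + d*(1 + 0))*(49314 + p(-65)) = (24638 - 91*(1 + 0))*(49314 - 125) = (24638 - 91*1)*49189 = (24638 - 91)*49189 = 24547*49189 = 1207442383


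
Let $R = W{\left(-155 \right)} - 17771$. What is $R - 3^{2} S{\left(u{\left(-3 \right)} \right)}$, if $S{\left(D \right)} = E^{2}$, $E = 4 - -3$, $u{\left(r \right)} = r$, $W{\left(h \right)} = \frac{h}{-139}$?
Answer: $- \frac{2531313}{139} \approx -18211.0$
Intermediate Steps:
$W{\left(h \right)} = - \frac{h}{139}$ ($W{\left(h \right)} = h \left(- \frac{1}{139}\right) = - \frac{h}{139}$)
$R = - \frac{2470014}{139}$ ($R = \left(- \frac{1}{139}\right) \left(-155\right) - 17771 = \frac{155}{139} - 17771 = - \frac{2470014}{139} \approx -17770.0$)
$E = 7$ ($E = 4 + 3 = 7$)
$S{\left(D \right)} = 49$ ($S{\left(D \right)} = 7^{2} = 49$)
$R - 3^{2} S{\left(u{\left(-3 \right)} \right)} = - \frac{2470014}{139} - 3^{2} \cdot 49 = - \frac{2470014}{139} - 9 \cdot 49 = - \frac{2470014}{139} - 441 = - \frac{2531313}{139}$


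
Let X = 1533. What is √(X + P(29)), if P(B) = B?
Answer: √1562 ≈ 39.522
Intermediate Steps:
√(X + P(29)) = √(1533 + 29) = √1562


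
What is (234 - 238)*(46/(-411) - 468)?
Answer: 769576/411 ≈ 1872.4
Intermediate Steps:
(234 - 238)*(46/(-411) - 468) = -4*(46*(-1/411) - 468) = -4*(-46/411 - 468) = -4*(-192394/411) = 769576/411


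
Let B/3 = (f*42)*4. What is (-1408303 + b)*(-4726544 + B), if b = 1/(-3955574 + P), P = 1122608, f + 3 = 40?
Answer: 9391486349234577652/1416483 ≈ 6.6301e+12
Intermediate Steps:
f = 37 (f = -3 + 40 = 37)
b = -1/2832966 (b = 1/(-3955574 + 1122608) = 1/(-2832966) = -1/2832966 ≈ -3.5299e-7)
B = 18648 (B = 3*((37*42)*4) = 3*(1554*4) = 3*6216 = 18648)
(-1408303 + b)*(-4726544 + B) = (-1408303 - 1/2832966)*(-4726544 + 18648) = -3989674516699/2832966*(-4707896) = 9391486349234577652/1416483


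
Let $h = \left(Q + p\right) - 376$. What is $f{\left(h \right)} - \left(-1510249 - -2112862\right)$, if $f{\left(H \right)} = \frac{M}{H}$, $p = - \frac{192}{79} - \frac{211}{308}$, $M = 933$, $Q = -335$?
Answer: $- \frac{10470940016097}{17375857} \approx -6.0261 \cdot 10^{5}$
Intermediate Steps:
$p = - \frac{75805}{24332}$ ($p = \left(-192\right) \frac{1}{79} - \frac{211}{308} = - \frac{192}{79} - \frac{211}{308} = - \frac{75805}{24332} \approx -3.1154$)
$h = - \frac{17375857}{24332}$ ($h = \left(-335 - \frac{75805}{24332}\right) - 376 = - \frac{8227025}{24332} - 376 = - \frac{17375857}{24332} \approx -714.12$)
$f{\left(H \right)} = \frac{933}{H}$
$f{\left(h \right)} - \left(-1510249 - -2112862\right) = \frac{933}{- \frac{17375857}{24332}} - \left(-1510249 - -2112862\right) = 933 \left(- \frac{24332}{17375857}\right) - \left(-1510249 + 2112862\right) = - \frac{22701756}{17375857} - 602613 = - \frac{10470940016097}{17375857}$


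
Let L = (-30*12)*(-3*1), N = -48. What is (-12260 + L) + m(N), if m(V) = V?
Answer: -11228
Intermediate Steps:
L = 1080 (L = -360*(-3) = 1080)
(-12260 + L) + m(N) = (-12260 + 1080) - 48 = -11180 - 48 = -11228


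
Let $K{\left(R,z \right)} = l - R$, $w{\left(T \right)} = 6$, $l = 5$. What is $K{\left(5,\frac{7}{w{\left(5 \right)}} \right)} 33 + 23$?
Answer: $23$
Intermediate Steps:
$K{\left(R,z \right)} = 5 - R$
$K{\left(5,\frac{7}{w{\left(5 \right)}} \right)} 33 + 23 = \left(5 - 5\right) 33 + 23 = 0 \cdot 33 + 23 = 0 + 23 = 23$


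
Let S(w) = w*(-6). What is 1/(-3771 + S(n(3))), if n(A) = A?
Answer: -1/3789 ≈ -0.00026392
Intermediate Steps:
S(w) = -6*w
1/(-3771 + S(n(3))) = 1/(-3771 - 6*3) = 1/(-3771 - 18) = 1/(-3789) = -1/3789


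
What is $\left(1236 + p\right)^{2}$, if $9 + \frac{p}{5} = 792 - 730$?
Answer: $2253001$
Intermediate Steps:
$p = 265$ ($p = -45 + 5 \left(792 - 730\right) = -45 + 5 \cdot 62 = -45 + 310 = 265$)
$\left(1236 + p\right)^{2} = \left(1236 + 265\right)^{2} = 1501^{2} = 2253001$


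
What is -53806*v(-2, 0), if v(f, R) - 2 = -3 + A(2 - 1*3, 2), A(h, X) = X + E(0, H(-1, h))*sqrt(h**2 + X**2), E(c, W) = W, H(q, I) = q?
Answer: -53806 + 53806*sqrt(5) ≈ 66508.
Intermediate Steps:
A(h, X) = X - sqrt(X**2 + h**2) (A(h, X) = X - sqrt(h**2 + X**2) = X - sqrt(X**2 + h**2))
v(f, R) = 1 - sqrt(5) (v(f, R) = 2 + (-3 + (2 - sqrt(2**2 + (2 - 1*3)**2))) = 2 + (-3 + (2 - sqrt(4 + (2 - 3)**2))) = 2 + (-3 + (2 - sqrt(4 + (-1)**2))) = 2 + (-3 + (2 - sqrt(4 + 1))) = 2 + (-3 + (2 - sqrt(5))) = 2 + (-1 - sqrt(5)) = 1 - sqrt(5))
-53806*v(-2, 0) = -53806*(1 - sqrt(5)) = -53806 + 53806*sqrt(5)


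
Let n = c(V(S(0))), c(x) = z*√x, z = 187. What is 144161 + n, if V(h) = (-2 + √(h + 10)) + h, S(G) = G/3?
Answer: 144161 + 187*√(-2 + √10) ≈ 1.4436e+5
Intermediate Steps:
S(G) = G/3 (S(G) = G*(⅓) = G/3)
V(h) = -2 + h + √(10 + h) (V(h) = (-2 + √(10 + h)) + h = -2 + h + √(10 + h))
c(x) = 187*√x
n = 187*√(-2 + √10) (n = 187*√(-2 + (⅓)*0 + √(10 + (⅓)*0)) = 187*√(-2 + 0 + √(10 + 0)) = 187*√(-2 + 0 + √10) = 187*√(-2 + √10) ≈ 201.60)
144161 + n = 144161 + 187*√(-2 + √10)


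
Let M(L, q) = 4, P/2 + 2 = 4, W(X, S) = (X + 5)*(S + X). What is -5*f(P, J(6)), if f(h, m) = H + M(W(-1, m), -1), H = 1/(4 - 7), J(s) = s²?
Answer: -55/3 ≈ -18.333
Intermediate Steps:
W(X, S) = (5 + X)*(S + X)
P = 4 (P = -4 + 2*4 = -4 + 8 = 4)
H = -⅓ (H = 1/(-3) = -⅓ ≈ -0.33333)
f(h, m) = 11/3 (f(h, m) = -⅓ + 4 = 11/3)
-5*f(P, J(6)) = -5*11/3 = -55/3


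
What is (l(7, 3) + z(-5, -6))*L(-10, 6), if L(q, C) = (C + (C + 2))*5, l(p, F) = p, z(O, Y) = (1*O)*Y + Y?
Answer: 2170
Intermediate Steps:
z(O, Y) = Y + O*Y (z(O, Y) = O*Y + Y = Y + O*Y)
L(q, C) = 10 + 10*C (L(q, C) = (C + (2 + C))*5 = (2 + 2*C)*5 = 10 + 10*C)
(l(7, 3) + z(-5, -6))*L(-10, 6) = (7 - 6*(1 - 5))*(10 + 10*6) = (7 - 6*(-4))*(10 + 60) = (7 + 24)*70 = 31*70 = 2170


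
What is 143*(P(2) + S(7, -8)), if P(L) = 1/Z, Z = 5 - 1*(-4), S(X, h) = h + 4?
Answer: -5005/9 ≈ -556.11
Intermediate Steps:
S(X, h) = 4 + h
Z = 9 (Z = 5 + 4 = 9)
P(L) = ⅑ (P(L) = 1/9 = ⅑)
143*(P(2) + S(7, -8)) = 143*(⅑ + (4 - 8)) = 143*(⅑ - 4) = 143*(-35/9) = -5005/9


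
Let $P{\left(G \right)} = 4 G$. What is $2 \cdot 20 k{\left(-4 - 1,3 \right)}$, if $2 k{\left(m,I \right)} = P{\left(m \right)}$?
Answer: $-400$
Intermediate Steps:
$k{\left(m,I \right)} = 2 m$ ($k{\left(m,I \right)} = \frac{4 m}{2} = 2 m$)
$2 \cdot 20 k{\left(-4 - 1,3 \right)} = 2 \cdot 20 \cdot 2 \left(-4 - 1\right) = 40 \cdot 2 \left(-5\right) = 40 \left(-10\right) = -400$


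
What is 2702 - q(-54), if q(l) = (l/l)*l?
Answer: 2756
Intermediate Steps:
q(l) = l (q(l) = 1*l = l)
2702 - q(-54) = 2702 - 1*(-54) = 2702 + 54 = 2756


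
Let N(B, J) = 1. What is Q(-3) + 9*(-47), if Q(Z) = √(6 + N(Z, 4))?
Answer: -423 + √7 ≈ -420.35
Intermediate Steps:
Q(Z) = √7 (Q(Z) = √(6 + 1) = √7)
Q(-3) + 9*(-47) = √7 + 9*(-47) = √7 - 423 = -423 + √7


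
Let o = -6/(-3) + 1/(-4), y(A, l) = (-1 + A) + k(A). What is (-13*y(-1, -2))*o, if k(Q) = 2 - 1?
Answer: 91/4 ≈ 22.750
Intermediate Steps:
k(Q) = 1
y(A, l) = A (y(A, l) = (-1 + A) + 1 = A)
o = 7/4 (o = -6*(-⅓) + 1*(-¼) = 2 - ¼ = 7/4 ≈ 1.7500)
(-13*y(-1, -2))*o = -13*(-1)*(7/4) = 13*(7/4) = 91/4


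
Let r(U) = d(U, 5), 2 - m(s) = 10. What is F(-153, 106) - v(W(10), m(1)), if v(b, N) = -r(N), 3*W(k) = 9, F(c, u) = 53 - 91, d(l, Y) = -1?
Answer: -39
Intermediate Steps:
m(s) = -8 (m(s) = 2 - 1*10 = 2 - 10 = -8)
r(U) = -1
F(c, u) = -38
W(k) = 3 (W(k) = (⅓)*9 = 3)
v(b, N) = 1 (v(b, N) = -1*(-1) = 1)
F(-153, 106) - v(W(10), m(1)) = -38 - 1*1 = -38 - 1 = -39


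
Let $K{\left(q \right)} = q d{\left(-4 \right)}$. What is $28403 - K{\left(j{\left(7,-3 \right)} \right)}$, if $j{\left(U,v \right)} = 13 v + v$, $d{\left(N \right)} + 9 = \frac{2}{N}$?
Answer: $28004$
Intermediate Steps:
$d{\left(N \right)} = -9 + \frac{2}{N}$
$j{\left(U,v \right)} = 14 v$
$K{\left(q \right)} = - \frac{19 q}{2}$ ($K{\left(q \right)} = q \left(-9 + \frac{2}{-4}\right) = q \left(-9 + 2 \left(- \frac{1}{4}\right)\right) = q \left(-9 - \frac{1}{2}\right) = q \left(- \frac{19}{2}\right) = - \frac{19 q}{2}$)
$28403 - K{\left(j{\left(7,-3 \right)} \right)} = 28403 - - \frac{19 \cdot 14 \left(-3\right)}{2} = 28403 - \left(- \frac{19}{2}\right) \left(-42\right) = 28403 - 399 = 28004$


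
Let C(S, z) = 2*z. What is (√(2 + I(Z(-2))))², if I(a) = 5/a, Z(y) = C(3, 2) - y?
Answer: 17/6 ≈ 2.8333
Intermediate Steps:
Z(y) = 4 - y (Z(y) = 2*2 - y = 4 - y)
(√(2 + I(Z(-2))))² = (√(2 + 5/(4 - 1*(-2))))² = (√(2 + 5/(4 + 2)))² = (√(2 + 5/6))² = (√(2 + 5*(⅙)))² = (√(2 + ⅚))² = (√(17/6))² = (√102/6)² = 17/6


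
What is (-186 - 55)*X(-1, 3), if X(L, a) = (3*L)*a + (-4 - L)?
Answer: 2892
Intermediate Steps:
X(L, a) = -4 - L + 3*L*a (X(L, a) = 3*L*a + (-4 - L) = -4 - L + 3*L*a)
(-186 - 55)*X(-1, 3) = (-186 - 55)*(-4 - 1*(-1) + 3*(-1)*3) = -241*(-4 + 1 - 9) = -241*(-12) = 2892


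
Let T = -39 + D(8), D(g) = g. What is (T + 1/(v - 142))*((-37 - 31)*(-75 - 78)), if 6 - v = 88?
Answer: -18063945/56 ≈ -3.2257e+5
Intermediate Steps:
v = -82 (v = 6 - 1*88 = 6 - 88 = -82)
T = -31 (T = -39 + 8 = -31)
(T + 1/(v - 142))*((-37 - 31)*(-75 - 78)) = (-31 + 1/(-82 - 142))*((-37 - 31)*(-75 - 78)) = (-31 + 1/(-224))*(-68*(-153)) = (-31 - 1/224)*10404 = -6945/224*10404 = -18063945/56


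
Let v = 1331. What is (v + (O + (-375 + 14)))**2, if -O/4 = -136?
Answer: 2292196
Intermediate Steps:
O = 544 (O = -4*(-136) = 544)
(v + (O + (-375 + 14)))**2 = (1331 + (544 + (-375 + 14)))**2 = (1331 + (544 - 361))**2 = (1331 + 183)**2 = 1514**2 = 2292196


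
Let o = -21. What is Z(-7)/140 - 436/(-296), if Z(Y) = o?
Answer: 979/740 ≈ 1.3230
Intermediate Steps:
Z(Y) = -21
Z(-7)/140 - 436/(-296) = -21/140 - 436/(-296) = -21*1/140 - 436*(-1/296) = -3/20 + 109/74 = 979/740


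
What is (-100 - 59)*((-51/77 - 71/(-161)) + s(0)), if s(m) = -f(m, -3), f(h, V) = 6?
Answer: 250266/253 ≈ 989.19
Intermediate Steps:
s(m) = -6 (s(m) = -1*6 = -6)
(-100 - 59)*((-51/77 - 71/(-161)) + s(0)) = (-100 - 59)*((-51/77 - 71/(-161)) - 6) = -159*((-51*1/77 - 71*(-1/161)) - 6) = -159*((-51/77 + 71/161) - 6) = -159*(-56/253 - 6) = -159*(-1574/253) = 250266/253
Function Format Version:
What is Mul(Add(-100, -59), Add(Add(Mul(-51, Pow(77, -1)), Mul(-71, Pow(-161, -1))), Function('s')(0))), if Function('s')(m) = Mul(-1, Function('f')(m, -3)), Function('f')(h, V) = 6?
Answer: Rational(250266, 253) ≈ 989.19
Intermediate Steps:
Function('s')(m) = -6 (Function('s')(m) = Mul(-1, 6) = -6)
Mul(Add(-100, -59), Add(Add(Mul(-51, Pow(77, -1)), Mul(-71, Pow(-161, -1))), Function('s')(0))) = Mul(Add(-100, -59), Add(Add(Mul(-51, Pow(77, -1)), Mul(-71, Pow(-161, -1))), -6)) = Mul(-159, Add(Add(Mul(-51, Rational(1, 77)), Mul(-71, Rational(-1, 161))), -6)) = Mul(-159, Add(Add(Rational(-51, 77), Rational(71, 161)), -6)) = Mul(-159, Add(Rational(-56, 253), -6)) = Mul(-159, Rational(-1574, 253)) = Rational(250266, 253)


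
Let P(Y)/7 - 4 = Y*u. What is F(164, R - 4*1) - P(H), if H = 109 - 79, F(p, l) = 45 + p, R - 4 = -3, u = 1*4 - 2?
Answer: -239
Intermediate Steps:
u = 2 (u = 4 - 2 = 2)
R = 1 (R = 4 - 3 = 1)
H = 30
P(Y) = 28 + 14*Y (P(Y) = 28 + 7*(Y*2) = 28 + 7*(2*Y) = 28 + 14*Y)
F(164, R - 4*1) - P(H) = (45 + 164) - (28 + 14*30) = 209 - (28 + 420) = 209 - 1*448 = 209 - 448 = -239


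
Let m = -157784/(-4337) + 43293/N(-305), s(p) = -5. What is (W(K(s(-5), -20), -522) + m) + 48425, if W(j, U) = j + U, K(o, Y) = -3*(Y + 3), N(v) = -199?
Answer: 41230960377/863063 ≈ 47773.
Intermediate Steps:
K(o, Y) = -9 - 3*Y (K(o, Y) = -3*(3 + Y) = -9 - 3*Y)
m = -156362725/863063 (m = -157784/(-4337) + 43293/(-199) = -157784*(-1/4337) + 43293*(-1/199) = 157784/4337 - 43293/199 = -156362725/863063 ≈ -181.17)
W(j, U) = U + j
(W(K(s(-5), -20), -522) + m) + 48425 = ((-522 + (-9 - 3*(-20))) - 156362725/863063) + 48425 = ((-522 + (-9 + 60)) - 156362725/863063) + 48425 = ((-522 + 51) - 156362725/863063) + 48425 = (-471 - 156362725/863063) + 48425 = -562865398/863063 + 48425 = 41230960377/863063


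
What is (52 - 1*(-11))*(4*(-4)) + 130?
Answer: -878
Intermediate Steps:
(52 - 1*(-11))*(4*(-4)) + 130 = (52 + 11)*(-16) + 130 = 63*(-16) + 130 = -1008 + 130 = -878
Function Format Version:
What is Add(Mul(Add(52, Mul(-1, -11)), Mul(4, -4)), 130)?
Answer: -878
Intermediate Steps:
Add(Mul(Add(52, Mul(-1, -11)), Mul(4, -4)), 130) = Add(Mul(Add(52, 11), -16), 130) = Add(Mul(63, -16), 130) = Add(-1008, 130) = -878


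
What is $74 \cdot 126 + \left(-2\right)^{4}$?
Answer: $9340$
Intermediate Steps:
$74 \cdot 126 + \left(-2\right)^{4} = 9324 + 16 = 9340$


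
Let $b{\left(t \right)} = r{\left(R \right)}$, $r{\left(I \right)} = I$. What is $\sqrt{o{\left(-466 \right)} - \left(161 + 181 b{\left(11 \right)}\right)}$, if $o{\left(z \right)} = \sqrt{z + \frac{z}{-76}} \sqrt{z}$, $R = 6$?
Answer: $\frac{\sqrt{-450167 - 22135 \sqrt{57}}}{19} \approx 41.351 i$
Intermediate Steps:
$b{\left(t \right)} = 6$
$o{\left(z \right)} = \frac{5 z \sqrt{57}}{38}$ ($o{\left(z \right)} = \sqrt{z + z \left(- \frac{1}{76}\right)} \sqrt{z} = \sqrt{z - \frac{z}{76}} \sqrt{z} = \sqrt{\frac{75 z}{76}} \sqrt{z} = \frac{5 \sqrt{57} \sqrt{z}}{38} \sqrt{z} = \frac{5 z \sqrt{57}}{38}$)
$\sqrt{o{\left(-466 \right)} - \left(161 + 181 b{\left(11 \right)}\right)} = \sqrt{\frac{5}{38} \left(-466\right) \sqrt{57} - 1247} = \sqrt{- \frac{1165 \sqrt{57}}{19} - 1247} = \sqrt{-1247 - \frac{1165 \sqrt{57}}{19}}$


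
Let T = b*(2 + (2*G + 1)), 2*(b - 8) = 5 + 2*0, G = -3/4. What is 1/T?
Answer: 4/63 ≈ 0.063492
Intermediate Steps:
G = -¾ (G = -3*¼ = -¾ ≈ -0.75000)
b = 21/2 (b = 8 + (5 + 2*0)/2 = 8 + (5 + 0)/2 = 8 + (½)*5 = 8 + 5/2 = 21/2 ≈ 10.500)
T = 63/4 (T = 21*(2 + (2*(-¾) + 1))/2 = 21*(2 + (-3/2 + 1))/2 = 21*(2 - ½)/2 = (21/2)*(3/2) = 63/4 ≈ 15.750)
1/T = 1/(63/4) = 4/63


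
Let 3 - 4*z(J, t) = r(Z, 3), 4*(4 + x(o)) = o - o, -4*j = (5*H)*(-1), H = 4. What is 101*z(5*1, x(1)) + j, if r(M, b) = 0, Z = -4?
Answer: 323/4 ≈ 80.750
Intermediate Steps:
j = 5 (j = -5*4*(-1)/4 = -5*(-1) = -¼*(-20) = 5)
x(o) = -4 (x(o) = -4 + (o - o)/4 = -4 + (¼)*0 = -4 + 0 = -4)
z(J, t) = ¾ (z(J, t) = ¾ - ¼*0 = ¾ + 0 = ¾)
101*z(5*1, x(1)) + j = 101*(¾) + 5 = 303/4 + 5 = 323/4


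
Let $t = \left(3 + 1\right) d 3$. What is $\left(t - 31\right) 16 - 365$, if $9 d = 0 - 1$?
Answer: $- \frac{2647}{3} \approx -882.33$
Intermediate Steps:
$d = - \frac{1}{9}$ ($d = \frac{0 - 1}{9} = \frac{1}{9} \left(-1\right) = - \frac{1}{9} \approx -0.11111$)
$t = - \frac{4}{3}$ ($t = \left(3 + 1\right) \left(- \frac{1}{9}\right) 3 = 4 \left(- \frac{1}{9}\right) 3 = \left(- \frac{4}{9}\right) 3 = - \frac{4}{3} \approx -1.3333$)
$\left(t - 31\right) 16 - 365 = \left(- \frac{4}{3} - 31\right) 16 - 365 = \left(- \frac{97}{3}\right) 16 - 365 = - \frac{1552}{3} - 365 = - \frac{2647}{3}$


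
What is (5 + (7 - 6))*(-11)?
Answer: -66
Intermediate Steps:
(5 + (7 - 6))*(-11) = (5 + 1)*(-11) = 6*(-11) = -66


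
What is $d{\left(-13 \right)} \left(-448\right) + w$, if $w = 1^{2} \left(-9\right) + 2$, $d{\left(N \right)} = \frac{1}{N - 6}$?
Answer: $\frac{315}{19} \approx 16.579$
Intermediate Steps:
$d{\left(N \right)} = \frac{1}{-6 + N}$
$w = -7$ ($w = 1 \left(-9\right) + 2 = -9 + 2 = -7$)
$d{\left(-13 \right)} \left(-448\right) + w = \frac{1}{-6 - 13} \left(-448\right) - 7 = \frac{1}{-19} \left(-448\right) - 7 = \left(- \frac{1}{19}\right) \left(-448\right) - 7 = \frac{448}{19} - 7 = \frac{315}{19}$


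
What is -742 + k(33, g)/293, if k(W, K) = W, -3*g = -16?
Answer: -217373/293 ≈ -741.89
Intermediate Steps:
g = 16/3 (g = -⅓*(-16) = 16/3 ≈ 5.3333)
-742 + k(33, g)/293 = -742 + 33/293 = -217373/293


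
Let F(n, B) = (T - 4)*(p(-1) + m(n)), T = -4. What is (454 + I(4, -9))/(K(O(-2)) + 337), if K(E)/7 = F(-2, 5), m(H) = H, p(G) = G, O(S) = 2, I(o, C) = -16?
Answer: 438/505 ≈ 0.86733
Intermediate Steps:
F(n, B) = 8 - 8*n (F(n, B) = (-4 - 4)*(-1 + n) = -8*(-1 + n) = 8 - 8*n)
K(E) = 168 (K(E) = 7*(8 - 8*(-2)) = 7*(8 + 16) = 7*24 = 168)
(454 + I(4, -9))/(K(O(-2)) + 337) = (454 - 16)/(168 + 337) = 438/505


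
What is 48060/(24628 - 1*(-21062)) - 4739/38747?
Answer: 54855197/59011681 ≈ 0.92957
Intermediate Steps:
48060/(24628 - 1*(-21062)) - 4739/38747 = 48060/(24628 + 21062) - 4739*1/38747 = 48060/45690 - 4739/38747 = 48060*(1/45690) - 4739/38747 = 1602/1523 - 4739/38747 = 54855197/59011681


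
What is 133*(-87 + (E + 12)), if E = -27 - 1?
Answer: -13699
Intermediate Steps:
E = -28
133*(-87 + (E + 12)) = 133*(-87 + (-28 + 12)) = 133*(-87 - 16) = 133*(-103) = -13699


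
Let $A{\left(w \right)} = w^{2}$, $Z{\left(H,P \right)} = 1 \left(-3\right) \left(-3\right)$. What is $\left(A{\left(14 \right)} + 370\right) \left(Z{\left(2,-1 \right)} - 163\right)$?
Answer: $-87164$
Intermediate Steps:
$Z{\left(H,P \right)} = 9$ ($Z{\left(H,P \right)} = \left(-3\right) \left(-3\right) = 9$)
$\left(A{\left(14 \right)} + 370\right) \left(Z{\left(2,-1 \right)} - 163\right) = \left(14^{2} + 370\right) \left(9 - 163\right) = \left(196 + 370\right) \left(-154\right) = 566 \left(-154\right) = -87164$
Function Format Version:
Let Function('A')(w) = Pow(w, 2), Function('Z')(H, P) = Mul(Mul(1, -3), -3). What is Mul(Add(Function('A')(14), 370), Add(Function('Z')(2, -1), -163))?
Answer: -87164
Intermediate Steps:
Function('Z')(H, P) = 9 (Function('Z')(H, P) = Mul(-3, -3) = 9)
Mul(Add(Function('A')(14), 370), Add(Function('Z')(2, -1), -163)) = Mul(Add(Pow(14, 2), 370), Add(9, -163)) = Mul(Add(196, 370), -154) = Mul(566, -154) = -87164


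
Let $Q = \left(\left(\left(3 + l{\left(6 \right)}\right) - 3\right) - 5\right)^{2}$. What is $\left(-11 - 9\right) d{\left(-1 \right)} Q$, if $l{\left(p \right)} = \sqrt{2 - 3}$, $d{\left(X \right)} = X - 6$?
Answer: $3360 - 1400 i \approx 3360.0 - 1400.0 i$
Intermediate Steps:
$d{\left(X \right)} = -6 + X$ ($d{\left(X \right)} = X - 6 = -6 + X$)
$l{\left(p \right)} = i$ ($l{\left(p \right)} = \sqrt{-1} = i$)
$Q = \left(-5 + i\right)^{2}$ ($Q = \left(\left(\left(3 + i\right) - 3\right) - 5\right)^{2} = \left(i - 5\right)^{2} = \left(-5 + i\right)^{2} \approx 24.0 - 10.0 i$)
$\left(-11 - 9\right) d{\left(-1 \right)} Q = \left(-11 - 9\right) \left(-6 - 1\right) \left(5 - i\right)^{2} = \left(-20\right) \left(-7\right) \left(5 - i\right)^{2} = 140 \left(5 - i\right)^{2}$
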